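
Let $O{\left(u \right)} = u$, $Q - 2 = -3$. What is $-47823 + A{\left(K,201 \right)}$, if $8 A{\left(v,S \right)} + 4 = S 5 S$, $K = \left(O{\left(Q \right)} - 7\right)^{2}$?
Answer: $- \frac{180583}{8} \approx -22573.0$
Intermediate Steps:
$Q = -1$ ($Q = 2 - 3 = -1$)
$K = 64$ ($K = \left(-1 - 7\right)^{2} = \left(-8\right)^{2} = 64$)
$A{\left(v,S \right)} = - \frac{1}{2} + \frac{5 S^{2}}{8}$ ($A{\left(v,S \right)} = - \frac{1}{2} + \frac{S 5 S}{8} = - \frac{1}{2} + \frac{5 S S}{8} = - \frac{1}{2} + \frac{5 S^{2}}{8}$)
$-47823 + A{\left(K,201 \right)} = -47823 - \left(\frac{1}{2} - \frac{5 \cdot 201^{2}}{8}\right) = -47823 + \left(- \frac{1}{2} + \frac{5}{8} \cdot 40401\right) = -47823 + \left(- \frac{1}{2} + \frac{202005}{8}\right) = -47823 + \frac{202001}{8} = - \frac{180583}{8}$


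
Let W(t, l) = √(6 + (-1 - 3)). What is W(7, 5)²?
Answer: 2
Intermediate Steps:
W(t, l) = √2 (W(t, l) = √(6 - 4) = √2)
W(7, 5)² = (√2)² = 2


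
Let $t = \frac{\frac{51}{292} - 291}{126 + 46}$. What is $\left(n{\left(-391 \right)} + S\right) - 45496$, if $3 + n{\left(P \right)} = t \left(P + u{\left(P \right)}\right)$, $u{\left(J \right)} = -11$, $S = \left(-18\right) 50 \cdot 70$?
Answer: $- \frac{2707557767}{25112} \approx -1.0782 \cdot 10^{5}$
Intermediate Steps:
$S = -63000$ ($S = \left(-900\right) 70 = -63000$)
$t = - \frac{84921}{50224}$ ($t = \frac{51 \cdot \frac{1}{292} - 291}{172} = \left(\frac{51}{292} - 291\right) \frac{1}{172} = \left(- \frac{84921}{292}\right) \frac{1}{172} = - \frac{84921}{50224} \approx -1.6908$)
$n{\left(P \right)} = \frac{783459}{50224} - \frac{84921 P}{50224}$ ($n{\left(P \right)} = -3 - \frac{84921 \left(P - 11\right)}{50224} = -3 - \frac{84921 \left(-11 + P\right)}{50224} = -3 - \left(- \frac{934131}{50224} + \frac{84921 P}{50224}\right) = \frac{783459}{50224} - \frac{84921 P}{50224}$)
$\left(n{\left(-391 \right)} + S\right) - 45496 = \left(\left(\frac{783459}{50224} - - \frac{33204111}{50224}\right) - 63000\right) - 45496 = \left(\left(\frac{783459}{50224} + \frac{33204111}{50224}\right) - 63000\right) - 45496 = \left(\frac{16993785}{25112} - 63000\right) - 45496 = - \frac{1565062215}{25112} - 45496 = - \frac{2707557767}{25112}$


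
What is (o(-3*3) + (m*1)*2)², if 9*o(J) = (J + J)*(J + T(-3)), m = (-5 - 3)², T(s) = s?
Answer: 23104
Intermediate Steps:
m = 64 (m = (-8)² = 64)
o(J) = 2*J*(-3 + J)/9 (o(J) = ((J + J)*(J - 3))/9 = ((2*J)*(-3 + J))/9 = (2*J*(-3 + J))/9 = 2*J*(-3 + J)/9)
(o(-3*3) + (m*1)*2)² = (2*(-3*3)*(-3 - 3*3)/9 + (64*1)*2)² = ((2/9)*(-9)*(-3 - 9) + 64*2)² = ((2/9)*(-9)*(-12) + 128)² = (24 + 128)² = 152² = 23104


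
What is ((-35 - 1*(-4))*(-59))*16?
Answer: 29264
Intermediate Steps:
((-35 - 1*(-4))*(-59))*16 = ((-35 + 4)*(-59))*16 = -31*(-59)*16 = 1829*16 = 29264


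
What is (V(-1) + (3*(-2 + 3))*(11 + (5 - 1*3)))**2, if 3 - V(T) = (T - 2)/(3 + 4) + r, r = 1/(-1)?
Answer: 92416/49 ≈ 1886.0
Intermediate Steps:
r = -1
V(T) = 30/7 - T/7 (V(T) = 3 - ((T - 2)/(3 + 4) - 1) = 3 - ((-2 + T)/7 - 1) = 3 - ((-2 + T)*(1/7) - 1) = 3 - ((-2/7 + T/7) - 1) = 3 - (-9/7 + T/7) = 3 + (9/7 - T/7) = 30/7 - T/7)
(V(-1) + (3*(-2 + 3))*(11 + (5 - 1*3)))**2 = ((30/7 - 1/7*(-1)) + (3*(-2 + 3))*(11 + (5 - 1*3)))**2 = ((30/7 + 1/7) + (3*1)*(11 + (5 - 3)))**2 = (31/7 + 3*(11 + 2))**2 = (31/7 + 3*13)**2 = (31/7 + 39)**2 = (304/7)**2 = 92416/49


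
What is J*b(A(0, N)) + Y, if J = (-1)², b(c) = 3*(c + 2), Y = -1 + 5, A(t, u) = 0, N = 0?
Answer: 10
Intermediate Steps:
Y = 4
b(c) = 6 + 3*c (b(c) = 3*(2 + c) = 6 + 3*c)
J = 1
J*b(A(0, N)) + Y = 1*(6 + 3*0) + 4 = 1*(6 + 0) + 4 = 1*6 + 4 = 6 + 4 = 10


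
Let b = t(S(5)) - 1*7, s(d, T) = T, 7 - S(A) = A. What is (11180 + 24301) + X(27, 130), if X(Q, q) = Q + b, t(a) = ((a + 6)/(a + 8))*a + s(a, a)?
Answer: 177523/5 ≈ 35505.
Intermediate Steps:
S(A) = 7 - A
t(a) = a + a*(6 + a)/(8 + a) (t(a) = ((a + 6)/(a + 8))*a + a = ((6 + a)/(8 + a))*a + a = a*(6 + a)/(8 + a) + a = a + a*(6 + a)/(8 + a))
b = -17/5 (b = 2*(7 - 1*5)*(7 + (7 - 1*5))/(8 + (7 - 1*5)) - 1*7 = 2*(7 - 5)*(7 + (7 - 5))/(8 + (7 - 5)) - 7 = 2*2*(7 + 2)/(8 + 2) - 7 = 2*2*9/10 - 7 = 2*2*(⅒)*9 - 7 = 18/5 - 7 = -17/5 ≈ -3.4000)
X(Q, q) = -17/5 + Q (X(Q, q) = Q - 17/5 = -17/5 + Q)
(11180 + 24301) + X(27, 130) = (11180 + 24301) + (-17/5 + 27) = 35481 + 118/5 = 177523/5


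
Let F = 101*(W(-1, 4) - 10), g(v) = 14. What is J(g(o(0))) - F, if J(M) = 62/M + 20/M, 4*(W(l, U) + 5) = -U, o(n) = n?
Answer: 11353/7 ≈ 1621.9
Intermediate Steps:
W(l, U) = -5 - U/4 (W(l, U) = -5 + (-U)/4 = -5 - U/4)
J(M) = 82/M
F = -1616 (F = 101*((-5 - 1/4*4) - 10) = 101*((-5 - 1) - 10) = 101*(-6 - 10) = 101*(-16) = -1616)
J(g(o(0))) - F = 82/14 - 1*(-1616) = 82*(1/14) + 1616 = 41/7 + 1616 = 11353/7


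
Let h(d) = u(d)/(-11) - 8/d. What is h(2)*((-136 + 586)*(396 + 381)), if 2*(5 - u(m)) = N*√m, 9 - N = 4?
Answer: -17132850/11 + 874125*√2/11 ≈ -1.4452e+6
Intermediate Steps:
N = 5 (N = 9 - 1*4 = 9 - 4 = 5)
u(m) = 5 - 5*√m/2
h(d) = -5/11 - 8/d + 5*√d/22 (h(d) = (5 - 5*√d/2)/(-11) - 8/d = (5 - 5*√d/2)*(-1/11) - 8/d = (-5/11 + 5*√d/22) - 8/d = -5/11 - 8/d + 5*√d/22)
h(2)*((-136 + 586)*(396 + 381)) = ((1/22)*(-176 + 5*2*(-2 + √2))/2)*((-136 + 586)*(396 + 381)) = ((1/22)*(½)*(-176 + (-20 + 10*√2)))*(450*777) = ((1/22)*(½)*(-196 + 10*√2))*349650 = (-49/11 + 5*√2/22)*349650 = -17132850/11 + 874125*√2/11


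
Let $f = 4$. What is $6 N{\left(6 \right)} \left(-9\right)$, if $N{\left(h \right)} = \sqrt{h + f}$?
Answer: $- 54 \sqrt{10} \approx -170.76$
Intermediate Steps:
$N{\left(h \right)} = \sqrt{4 + h}$ ($N{\left(h \right)} = \sqrt{h + 4} = \sqrt{4 + h}$)
$6 N{\left(6 \right)} \left(-9\right) = 6 \sqrt{4 + 6} \left(-9\right) = 6 \sqrt{10} \left(-9\right) = - 54 \sqrt{10}$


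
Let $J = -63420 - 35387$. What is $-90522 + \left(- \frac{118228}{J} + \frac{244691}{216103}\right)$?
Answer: $- \frac{1932820293602041}{21352489121} \approx -90520.0$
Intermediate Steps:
$J = -98807$ ($J = -63420 - 35387 = -98807$)
$-90522 + \left(- \frac{118228}{J} + \frac{244691}{216103}\right) = -90522 + \left(- \frac{118228}{-98807} + \frac{244691}{216103}\right) = -90522 + \left(\left(-118228\right) \left(- \frac{1}{98807}\right) + 244691 \cdot \frac{1}{216103}\right) = -90522 + \left(\frac{118228}{98807} + \frac{244691}{216103}\right) = -90522 + \frac{49726609121}{21352489121} = - \frac{1932820293602041}{21352489121}$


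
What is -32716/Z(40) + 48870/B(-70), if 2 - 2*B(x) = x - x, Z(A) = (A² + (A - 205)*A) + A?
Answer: 60606979/1240 ≈ 48877.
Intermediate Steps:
Z(A) = A + A² + A*(-205 + A) (Z(A) = (A² + (-205 + A)*A) + A = (A² + A*(-205 + A)) + A = A + A² + A*(-205 + A))
B(x) = 1 (B(x) = 1 - (x - x)/2 = 1 - ½*0 = 1 + 0 = 1)
-32716/Z(40) + 48870/B(-70) = -32716*1/(80*(-102 + 40)) + 48870/1 = -32716/(2*40*(-62)) + 48870*1 = -32716/(-4960) + 48870 = -32716*(-1/4960) + 48870 = 8179/1240 + 48870 = 60606979/1240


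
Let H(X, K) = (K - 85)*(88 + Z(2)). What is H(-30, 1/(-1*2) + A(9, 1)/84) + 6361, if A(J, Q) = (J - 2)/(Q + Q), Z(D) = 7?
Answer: -42181/24 ≈ -1757.5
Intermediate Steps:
A(J, Q) = (-2 + J)/(2*Q) (A(J, Q) = (-2 + J)/((2*Q)) = (-2 + J)*(1/(2*Q)) = (-2 + J)/(2*Q))
H(X, K) = -8075 + 95*K (H(X, K) = (K - 85)*(88 + 7) = (-85 + K)*95 = -8075 + 95*K)
H(-30, 1/(-1*2) + A(9, 1)/84) + 6361 = (-8075 + 95*(1/(-1*2) + ((½)*(-2 + 9)/1)/84)) + 6361 = (-8075 + 95*(1/(-2) + ((½)*1*7)*(1/84))) + 6361 = (-8075 + 95*(1*(-½) + (7/2)*(1/84))) + 6361 = (-8075 + 95*(-½ + 1/24)) + 6361 = (-8075 + 95*(-11/24)) + 6361 = (-8075 - 1045/24) + 6361 = -194845/24 + 6361 = -42181/24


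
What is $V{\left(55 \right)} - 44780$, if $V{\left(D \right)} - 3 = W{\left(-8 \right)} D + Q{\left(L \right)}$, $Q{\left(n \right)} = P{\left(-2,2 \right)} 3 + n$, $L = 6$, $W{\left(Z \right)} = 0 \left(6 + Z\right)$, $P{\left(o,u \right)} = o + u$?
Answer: $-44771$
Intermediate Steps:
$W{\left(Z \right)} = 0$
$Q{\left(n \right)} = n$ ($Q{\left(n \right)} = \left(-2 + 2\right) 3 + n = 0 \cdot 3 + n = 0 + n = n$)
$V{\left(D \right)} = 9$ ($V{\left(D \right)} = 3 + \left(0 D + 6\right) = 3 + \left(0 + 6\right) = 3 + 6 = 9$)
$V{\left(55 \right)} - 44780 = 9 - 44780 = -44771$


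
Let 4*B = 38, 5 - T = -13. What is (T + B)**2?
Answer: 3025/4 ≈ 756.25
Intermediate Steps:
T = 18 (T = 5 - 1*(-13) = 5 + 13 = 18)
B = 19/2 (B = (1/4)*38 = 19/2 ≈ 9.5000)
(T + B)**2 = (18 + 19/2)**2 = (55/2)**2 = 3025/4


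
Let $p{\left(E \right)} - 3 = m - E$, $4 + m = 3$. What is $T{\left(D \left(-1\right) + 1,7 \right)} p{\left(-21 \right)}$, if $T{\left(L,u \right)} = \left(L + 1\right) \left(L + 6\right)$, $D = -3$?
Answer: $1150$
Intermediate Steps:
$m = -1$ ($m = -4 + 3 = -1$)
$T{\left(L,u \right)} = \left(1 + L\right) \left(6 + L\right)$
$p{\left(E \right)} = 2 - E$ ($p{\left(E \right)} = 3 - \left(1 + E\right) = 2 - E$)
$T{\left(D \left(-1\right) + 1,7 \right)} p{\left(-21 \right)} = \left(6 + \left(\left(-3\right) \left(-1\right) + 1\right)^{2} + 7 \left(\left(-3\right) \left(-1\right) + 1\right)\right) \left(2 - -21\right) = \left(6 + \left(3 + 1\right)^{2} + 7 \left(3 + 1\right)\right) \left(2 + 21\right) = \left(6 + 4^{2} + 7 \cdot 4\right) 23 = \left(6 + 16 + 28\right) 23 = 50 \cdot 23 = 1150$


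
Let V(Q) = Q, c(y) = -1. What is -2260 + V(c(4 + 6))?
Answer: -2261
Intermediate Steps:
-2260 + V(c(4 + 6)) = -2260 - 1 = -2261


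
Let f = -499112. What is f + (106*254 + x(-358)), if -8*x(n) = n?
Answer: -1888573/4 ≈ -4.7214e+5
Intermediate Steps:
x(n) = -n/8
f + (106*254 + x(-358)) = -499112 + (106*254 - 1/8*(-358)) = -499112 + (26924 + 179/4) = -499112 + 107875/4 = -1888573/4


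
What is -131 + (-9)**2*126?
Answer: 10075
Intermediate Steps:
-131 + (-9)**2*126 = -131 + 81*126 = -131 + 10206 = 10075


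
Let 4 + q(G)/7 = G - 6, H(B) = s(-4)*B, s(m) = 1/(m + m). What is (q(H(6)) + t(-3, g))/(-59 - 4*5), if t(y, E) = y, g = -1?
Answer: 313/316 ≈ 0.99051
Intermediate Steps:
s(m) = 1/(2*m)
H(B) = -B/8 (H(B) = ((½)/(-4))*B = ((½)*(-¼))*B = -B/8)
q(G) = -70 + 7*G (q(G) = -28 + 7*(G - 6) = -28 + 7*(-6 + G) = -28 + (-42 + 7*G) = -70 + 7*G)
(q(H(6)) + t(-3, g))/(-59 - 4*5) = ((-70 + 7*(-⅛*6)) - 3)/(-59 - 4*5) = ((-70 + 7*(-¾)) - 3)/(-59 - 20) = ((-70 - 21/4) - 3)/(-79) = (-301/4 - 3)*(-1/79) = -313/4*(-1/79) = 313/316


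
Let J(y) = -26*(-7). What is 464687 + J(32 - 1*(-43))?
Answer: 464869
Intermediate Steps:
J(y) = 182
464687 + J(32 - 1*(-43)) = 464687 + 182 = 464869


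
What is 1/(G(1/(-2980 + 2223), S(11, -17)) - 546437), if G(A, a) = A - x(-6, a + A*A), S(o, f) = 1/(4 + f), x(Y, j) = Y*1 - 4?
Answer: -757/413645240 ≈ -1.8301e-6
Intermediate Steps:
x(Y, j) = -4 + Y (x(Y, j) = Y - 4 = -4 + Y)
G(A, a) = 10 + A (G(A, a) = A - (-4 - 6) = A - 1*(-10) = A + 10 = 10 + A)
1/(G(1/(-2980 + 2223), S(11, -17)) - 546437) = 1/((10 + 1/(-2980 + 2223)) - 546437) = 1/((10 + 1/(-757)) - 546437) = 1/((10 - 1/757) - 546437) = 1/(7569/757 - 546437) = 1/(-413645240/757) = -757/413645240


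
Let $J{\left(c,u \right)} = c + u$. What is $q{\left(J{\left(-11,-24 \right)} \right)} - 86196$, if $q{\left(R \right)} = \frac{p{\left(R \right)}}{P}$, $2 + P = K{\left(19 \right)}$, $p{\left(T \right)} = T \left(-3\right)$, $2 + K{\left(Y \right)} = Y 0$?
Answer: $- \frac{344889}{4} \approx -86222.0$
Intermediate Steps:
$K{\left(Y \right)} = -2$ ($K{\left(Y \right)} = -2 + Y 0 = -2 + 0 = -2$)
$p{\left(T \right)} = - 3 T$
$P = -4$ ($P = -2 - 2 = -4$)
$q{\left(R \right)} = \frac{3 R}{4}$ ($q{\left(R \right)} = \frac{\left(-3\right) R}{-4} = - 3 R \left(- \frac{1}{4}\right) = \frac{3 R}{4}$)
$q{\left(J{\left(-11,-24 \right)} \right)} - 86196 = \frac{3 \left(-11 - 24\right)}{4} - 86196 = \frac{3}{4} \left(-35\right) - 86196 = - \frac{105}{4} - 86196 = - \frac{344889}{4}$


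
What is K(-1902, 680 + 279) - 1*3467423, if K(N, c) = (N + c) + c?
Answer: -3467407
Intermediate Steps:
K(N, c) = N + 2*c
K(-1902, 680 + 279) - 1*3467423 = (-1902 + 2*(680 + 279)) - 1*3467423 = (-1902 + 2*959) - 3467423 = (-1902 + 1918) - 3467423 = 16 - 3467423 = -3467407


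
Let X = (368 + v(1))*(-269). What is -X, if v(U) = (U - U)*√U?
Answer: 98992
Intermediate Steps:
v(U) = 0 (v(U) = 0*√U = 0)
X = -98992 (X = (368 + 0)*(-269) = 368*(-269) = -98992)
-X = -1*(-98992) = 98992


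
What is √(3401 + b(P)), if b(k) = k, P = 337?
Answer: √3738 ≈ 61.139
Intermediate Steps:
√(3401 + b(P)) = √(3401 + 337) = √3738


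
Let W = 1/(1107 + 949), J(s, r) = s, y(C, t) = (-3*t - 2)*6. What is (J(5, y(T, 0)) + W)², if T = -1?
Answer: 105698961/4227136 ≈ 25.005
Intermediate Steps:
y(C, t) = -12 - 18*t (y(C, t) = (-2 - 3*t)*6 = -12 - 18*t)
W = 1/2056 ≈ 0.00048638
(J(5, y(T, 0)) + W)² = (5 + 1/2056)² = (10281/2056)² = 105698961/4227136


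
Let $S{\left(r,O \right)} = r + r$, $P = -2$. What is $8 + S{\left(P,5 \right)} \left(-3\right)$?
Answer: $20$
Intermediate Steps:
$S{\left(r,O \right)} = 2 r$
$8 + S{\left(P,5 \right)} \left(-3\right) = 8 + 2 \left(-2\right) \left(-3\right) = 8 - -12 = 8 + 12 = 20$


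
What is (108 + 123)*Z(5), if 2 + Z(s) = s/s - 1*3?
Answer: -924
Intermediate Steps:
Z(s) = -4 (Z(s) = -2 + (s/s - 1*3) = -2 + (1 - 3) = -2 - 2 = -4)
(108 + 123)*Z(5) = (108 + 123)*(-4) = 231*(-4) = -924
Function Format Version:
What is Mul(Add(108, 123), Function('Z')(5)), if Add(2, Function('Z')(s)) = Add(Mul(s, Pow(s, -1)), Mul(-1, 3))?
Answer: -924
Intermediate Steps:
Function('Z')(s) = -4 (Function('Z')(s) = Add(-2, Add(Mul(s, Pow(s, -1)), Mul(-1, 3))) = Add(-2, Add(1, -3)) = Add(-2, -2) = -4)
Mul(Add(108, 123), Function('Z')(5)) = Mul(Add(108, 123), -4) = Mul(231, -4) = -924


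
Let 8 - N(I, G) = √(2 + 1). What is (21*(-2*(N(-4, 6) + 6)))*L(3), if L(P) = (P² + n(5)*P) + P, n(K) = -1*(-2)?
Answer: -10584 + 756*√3 ≈ -9274.6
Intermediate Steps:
n(K) = 2
N(I, G) = 8 - √3 (N(I, G) = 8 - √(2 + 1) = 8 - √3)
L(P) = P² + 3*P (L(P) = (P² + 2*P) + P = P² + 3*P)
(21*(-2*(N(-4, 6) + 6)))*L(3) = (21*(-2*((8 - √3) + 6)))*(3*(3 + 3)) = (21*(-2*(14 - √3)))*(3*6) = (21*(-28 + 2*√3))*18 = (-588 + 42*√3)*18 = -10584 + 756*√3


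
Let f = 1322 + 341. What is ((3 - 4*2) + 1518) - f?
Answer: -150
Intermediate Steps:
f = 1663
((3 - 4*2) + 1518) - f = ((3 - 4*2) + 1518) - 1*1663 = ((3 - 8) + 1518) - 1663 = (-5 + 1518) - 1663 = 1513 - 1663 = -150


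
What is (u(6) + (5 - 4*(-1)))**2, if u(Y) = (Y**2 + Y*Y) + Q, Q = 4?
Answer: 7225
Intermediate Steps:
u(Y) = 4 + 2*Y**2 (u(Y) = (Y**2 + Y*Y) + 4 = (Y**2 + Y**2) + 4 = 2*Y**2 + 4 = 4 + 2*Y**2)
(u(6) + (5 - 4*(-1)))**2 = ((4 + 2*6**2) + (5 - 4*(-1)))**2 = ((4 + 2*36) + (5 + 4))**2 = ((4 + 72) + 9)**2 = (76 + 9)**2 = 85**2 = 7225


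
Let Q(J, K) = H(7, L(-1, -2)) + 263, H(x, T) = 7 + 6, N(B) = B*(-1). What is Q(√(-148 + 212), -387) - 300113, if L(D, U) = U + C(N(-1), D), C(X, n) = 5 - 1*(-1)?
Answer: -299837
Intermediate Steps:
N(B) = -B
C(X, n) = 6 (C(X, n) = 5 + 1 = 6)
L(D, U) = 6 + U (L(D, U) = U + 6 = 6 + U)
H(x, T) = 13
Q(J, K) = 276 (Q(J, K) = 13 + 263 = 276)
Q(√(-148 + 212), -387) - 300113 = 276 - 300113 = -299837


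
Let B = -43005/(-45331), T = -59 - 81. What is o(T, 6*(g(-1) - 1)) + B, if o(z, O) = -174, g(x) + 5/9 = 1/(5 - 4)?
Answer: -7844589/45331 ≈ -173.05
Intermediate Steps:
g(x) = 4/9 (g(x) = -5/9 + 1/(5 - 4) = -5/9 + 1/1 = -5/9 + 1 = 4/9)
T = -140
B = 43005/45331 (B = -43005*(-1/45331) = 43005/45331 ≈ 0.94869)
o(T, 6*(g(-1) - 1)) + B = -174 + 43005/45331 = -7844589/45331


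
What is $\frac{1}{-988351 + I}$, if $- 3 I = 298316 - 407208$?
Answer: $- \frac{3}{2856161} \approx -1.0504 \cdot 10^{-6}$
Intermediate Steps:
$I = \frac{108892}{3}$ ($I = - \frac{298316 - 407208}{3} = \left(- \frac{1}{3}\right) \left(-108892\right) = \frac{108892}{3} \approx 36297.0$)
$\frac{1}{-988351 + I} = \frac{1}{-988351 + \frac{108892}{3}} = \frac{1}{- \frac{2856161}{3}} = - \frac{3}{2856161}$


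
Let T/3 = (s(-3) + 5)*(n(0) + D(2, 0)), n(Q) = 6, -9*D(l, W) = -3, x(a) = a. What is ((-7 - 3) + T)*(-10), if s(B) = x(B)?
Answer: -280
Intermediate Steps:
D(l, W) = 1/3 (D(l, W) = -1/9*(-3) = 1/3)
s(B) = B
T = 38 (T = 3*((-3 + 5)*(6 + 1/3)) = 3*(2*(19/3)) = 3*(38/3) = 38)
((-7 - 3) + T)*(-10) = ((-7 - 3) + 38)*(-10) = (-10 + 38)*(-10) = 28*(-10) = -280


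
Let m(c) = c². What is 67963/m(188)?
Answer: 67963/35344 ≈ 1.9229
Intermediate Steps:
67963/m(188) = 67963/(188²) = 67963/35344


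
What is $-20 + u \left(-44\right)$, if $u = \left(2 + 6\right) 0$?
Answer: $-20$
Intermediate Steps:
$u = 0$ ($u = 8 \cdot 0 = 0$)
$-20 + u \left(-44\right) = -20 + 0 \left(-44\right) = -20 + 0 = -20$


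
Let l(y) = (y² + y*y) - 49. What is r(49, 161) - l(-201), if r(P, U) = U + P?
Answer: -80543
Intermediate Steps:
l(y) = -49 + 2*y² (l(y) = (y² + y²) - 49 = 2*y² - 49 = -49 + 2*y²)
r(P, U) = P + U
r(49, 161) - l(-201) = (49 + 161) - (-49 + 2*(-201)²) = 210 - (-49 + 2*40401) = 210 - (-49 + 80802) = 210 - 1*80753 = 210 - 80753 = -80543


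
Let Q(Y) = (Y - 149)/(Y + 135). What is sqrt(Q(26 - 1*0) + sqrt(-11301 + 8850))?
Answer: sqrt(-19803 + 25921*I*sqrt(2451))/161 ≈ 4.9371 + 5.0139*I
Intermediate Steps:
Q(Y) = (-149 + Y)/(135 + Y)
sqrt(Q(26 - 1*0) + sqrt(-11301 + 8850)) = sqrt((-149 + (26 - 1*0))/(135 + (26 - 1*0)) + sqrt(-11301 + 8850)) = sqrt((-149 + (26 + 0))/(135 + (26 + 0)) + sqrt(-2451)) = sqrt((-149 + 26)/(135 + 26) + I*sqrt(2451)) = sqrt(-123/161 + I*sqrt(2451))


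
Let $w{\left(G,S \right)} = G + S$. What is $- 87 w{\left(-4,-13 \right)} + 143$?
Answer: $1622$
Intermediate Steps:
$- 87 w{\left(-4,-13 \right)} + 143 = - 87 \left(-4 - 13\right) + 143 = \left(-87\right) \left(-17\right) + 143 = 1479 + 143 = 1622$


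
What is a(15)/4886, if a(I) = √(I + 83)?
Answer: √2/698 ≈ 0.0020261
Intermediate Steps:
a(I) = √(83 + I)
a(15)/4886 = √(83 + 15)/4886 = √98*(1/4886) = (7*√2)*(1/4886) = √2/698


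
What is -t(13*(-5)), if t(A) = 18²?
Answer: -324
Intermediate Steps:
t(A) = 324
-t(13*(-5)) = -1*324 = -324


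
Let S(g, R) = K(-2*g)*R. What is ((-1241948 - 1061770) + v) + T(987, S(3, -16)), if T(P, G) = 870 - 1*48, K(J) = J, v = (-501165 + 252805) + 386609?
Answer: -2164647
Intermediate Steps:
v = 138249 (v = -248360 + 386609 = 138249)
S(g, R) = -2*R*g (S(g, R) = (-2*g)*R = -2*R*g)
T(P, G) = 822 (T(P, G) = 870 - 48 = 822)
((-1241948 - 1061770) + v) + T(987, S(3, -16)) = ((-1241948 - 1061770) + 138249) + 822 = (-2303718 + 138249) + 822 = -2165469 + 822 = -2164647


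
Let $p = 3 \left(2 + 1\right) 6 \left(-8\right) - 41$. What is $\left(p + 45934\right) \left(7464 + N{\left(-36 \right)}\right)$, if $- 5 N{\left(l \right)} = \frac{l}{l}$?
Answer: $\frac{1696559059}{5} \approx 3.3931 \cdot 10^{8}$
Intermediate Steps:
$N{\left(l \right)} = - \frac{1}{5}$ ($N{\left(l \right)} = - \frac{l \frac{1}{l}}{5} = \left(- \frac{1}{5}\right) 1 = - \frac{1}{5}$)
$p = -473$ ($p = 3 \cdot 3 \left(-48\right) - 41 = 9 \left(-48\right) - 41 = -432 - 41 = -473$)
$\left(p + 45934\right) \left(7464 + N{\left(-36 \right)}\right) = \left(-473 + 45934\right) \left(7464 - \frac{1}{5}\right) = 45461 \cdot \frac{37319}{5} = \frac{1696559059}{5}$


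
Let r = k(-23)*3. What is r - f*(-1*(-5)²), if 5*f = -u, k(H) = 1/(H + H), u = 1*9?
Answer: -2073/46 ≈ -45.065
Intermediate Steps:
u = 9
k(H) = 1/(2*H)
f = -9/5 (f = (-1*9)/5 = (⅕)*(-9) = -9/5 ≈ -1.8000)
r = -3/46 (r = ((½)/(-23))*3 = ((½)*(-1/23))*3 = -1/46*3 = -3/46 ≈ -0.065217)
r - f*(-1*(-5)²) = -3/46 - (-9)*(-1*(-5)²)/5 = -3/46 - (-9)*(-1*25)/5 = -3/46 - (-9)*(-25)/5 = -3/46 - 1*45 = -3/46 - 45 = -2073/46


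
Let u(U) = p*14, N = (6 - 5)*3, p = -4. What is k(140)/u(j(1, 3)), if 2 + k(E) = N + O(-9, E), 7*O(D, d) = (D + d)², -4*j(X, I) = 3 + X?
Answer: -2146/49 ≈ -43.796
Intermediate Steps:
j(X, I) = -¾ - X/4 (j(X, I) = -(3 + X)/4 = -¾ - X/4)
O(D, d) = (D + d)²/7
N = 3 (N = 1*3 = 3)
u(U) = -56 (u(U) = -4*14 = -56)
k(E) = 1 + (-9 + E)²/7 (k(E) = -2 + (3 + (-9 + E)²/7) = 1 + (-9 + E)²/7)
k(140)/u(j(1, 3)) = (1 + (-9 + 140)²/7)/(-56) = (1 + (⅐)*131²)*(-1/56) = (1 + (⅐)*17161)*(-1/56) = (1 + 17161/7)*(-1/56) = (17168/7)*(-1/56) = -2146/49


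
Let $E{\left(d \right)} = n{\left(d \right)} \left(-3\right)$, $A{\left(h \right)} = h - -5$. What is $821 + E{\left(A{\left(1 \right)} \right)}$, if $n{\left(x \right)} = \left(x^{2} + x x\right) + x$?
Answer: $587$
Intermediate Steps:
$A{\left(h \right)} = 5 + h$ ($A{\left(h \right)} = h + 5 = 5 + h$)
$n{\left(x \right)} = x + 2 x^{2}$ ($n{\left(x \right)} = \left(x^{2} + x^{2}\right) + x = 2 x^{2} + x = x + 2 x^{2}$)
$E{\left(d \right)} = - 3 d \left(1 + 2 d\right)$ ($E{\left(d \right)} = d \left(1 + 2 d\right) \left(-3\right) = - 3 d \left(1 + 2 d\right)$)
$821 + E{\left(A{\left(1 \right)} \right)} = 821 - 3 \left(5 + 1\right) \left(1 + 2 \left(5 + 1\right)\right) = 821 - 18 \left(1 + 2 \cdot 6\right) = 821 - 18 \left(1 + 12\right) = 821 - 18 \cdot 13 = 821 - 234 = 587$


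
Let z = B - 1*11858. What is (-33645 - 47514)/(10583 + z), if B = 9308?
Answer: -81159/8033 ≈ -10.103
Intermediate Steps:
z = -2550 (z = 9308 - 1*11858 = 9308 - 11858 = -2550)
(-33645 - 47514)/(10583 + z) = (-33645 - 47514)/(10583 - 2550) = -81159/8033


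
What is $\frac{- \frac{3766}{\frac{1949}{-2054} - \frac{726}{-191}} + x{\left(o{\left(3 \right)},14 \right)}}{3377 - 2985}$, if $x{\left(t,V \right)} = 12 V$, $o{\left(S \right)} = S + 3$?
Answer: $- \frac{46052563}{15665230} \approx -2.9398$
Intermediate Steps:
$o{\left(S \right)} = 3 + S$
$\frac{- \frac{3766}{\frac{1949}{-2054} - \frac{726}{-191}} + x{\left(o{\left(3 \right)},14 \right)}}{3377 - 2985} = \frac{- \frac{3766}{\frac{1949}{-2054} - \frac{726}{-191}} + 12 \cdot 14}{3377 - 2985} = \frac{- \frac{3766}{1949 \left(- \frac{1}{2054}\right) - - \frac{726}{191}} + 168}{392} = \left(- \frac{3766}{- \frac{1949}{2054} + \frac{726}{191}} + 168\right) \frac{1}{392} = \left(- \frac{3766}{\frac{1118945}{392314}} + 168\right) \frac{1}{392} = \left(\left(-3766\right) \frac{392314}{1118945} + 168\right) \frac{1}{392} = \left(- \frac{1477454524}{1118945} + 168\right) \frac{1}{392} = \left(- \frac{1289471764}{1118945}\right) \frac{1}{392} = - \frac{46052563}{15665230}$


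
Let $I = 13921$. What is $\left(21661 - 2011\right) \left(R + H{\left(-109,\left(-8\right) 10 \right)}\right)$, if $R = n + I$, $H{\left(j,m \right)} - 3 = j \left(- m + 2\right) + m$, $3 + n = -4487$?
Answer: $8174400$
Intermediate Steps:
$n = -4490$ ($n = -3 - 4487 = -4490$)
$H{\left(j,m \right)} = 3 + m + j \left(2 - m\right)$ ($H{\left(j,m \right)} = 3 + \left(j \left(- m + 2\right) + m\right) = 3 + \left(j \left(2 - m\right) + m\right) = 3 + \left(m + j \left(2 - m\right)\right) = 3 + m + j \left(2 - m\right)$)
$R = 9431$ ($R = -4490 + 13921 = 9431$)
$\left(21661 - 2011\right) \left(R + H{\left(-109,\left(-8\right) 10 \right)}\right) = \left(21661 - 2011\right) \left(9431 + \left(3 - 80 + 2 \left(-109\right) - - 109 \left(\left(-8\right) 10\right)\right)\right) = 19650 \left(9431 - \left(295 + 8720\right)\right) = 19650 \left(9431 - 9015\right) = 19650 \cdot 416 = 8174400$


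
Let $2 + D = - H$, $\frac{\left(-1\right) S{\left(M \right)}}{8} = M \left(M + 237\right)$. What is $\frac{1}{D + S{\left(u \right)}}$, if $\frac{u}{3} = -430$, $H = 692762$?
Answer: $- \frac{1}{11559724} \approx -8.6507 \cdot 10^{-8}$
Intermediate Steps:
$u = -1290$ ($u = 3 \left(-430\right) = -1290$)
$S{\left(M \right)} = - 8 M \left(237 + M\right)$ ($S{\left(M \right)} = - 8 M \left(M + 237\right) = - 8 M \left(237 + M\right)$)
$D = -692764$ ($D = -2 - 692762 = -692764$)
$\frac{1}{D + S{\left(u \right)}} = \frac{1}{-692764 - - 10320 \left(237 - 1290\right)} = \frac{1}{-692764 - \left(-10320\right) \left(-1053\right)} = \frac{1}{-692764 - 10866960} = \frac{1}{-11559724} = - \frac{1}{11559724}$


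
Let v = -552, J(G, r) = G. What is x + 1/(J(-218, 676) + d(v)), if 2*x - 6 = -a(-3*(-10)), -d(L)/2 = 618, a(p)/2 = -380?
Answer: 556881/1454 ≈ 383.00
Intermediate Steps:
a(p) = -760 (a(p) = 2*(-380) = -760)
d(L) = -1236 (d(L) = -2*618 = -1236)
x = 383 (x = 3 + (-1*(-760))/2 = 3 + (½)*760 = 3 + 380 = 383)
x + 1/(J(-218, 676) + d(v)) = 383 + 1/(-218 - 1236) = 383 + 1/(-1454) = 383 - 1/1454 = 556881/1454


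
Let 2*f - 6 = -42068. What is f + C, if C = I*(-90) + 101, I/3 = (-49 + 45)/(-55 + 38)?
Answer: -356890/17 ≈ -20994.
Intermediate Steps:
f = -21031 (f = 3 + (½)*(-42068) = 3 - 21034 = -21031)
I = 12/17 (I = 3*((-49 + 45)/(-55 + 38)) = 3*(-4/(-17)) = 3*(-4*(-1/17)) = 3*(4/17) = 12/17 ≈ 0.70588)
C = 637/17 (C = (12/17)*(-90) + 101 = -1080/17 + 101 = 637/17 ≈ 37.471)
f + C = -21031 + 637/17 = -356890/17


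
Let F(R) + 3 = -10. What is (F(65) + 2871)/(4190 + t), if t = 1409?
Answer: 2858/5599 ≈ 0.51045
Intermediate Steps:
F(R) = -13 (F(R) = -3 - 10 = -13)
(F(65) + 2871)/(4190 + t) = (-13 + 2871)/(4190 + 1409) = 2858/5599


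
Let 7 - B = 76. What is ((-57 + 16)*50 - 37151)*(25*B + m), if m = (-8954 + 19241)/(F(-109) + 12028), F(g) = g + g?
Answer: 798209311563/11810 ≈ 6.7588e+7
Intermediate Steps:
B = -69 (B = 7 - 1*76 = 7 - 76 = -69)
F(g) = 2*g
m = 10287/11810 (m = (-8954 + 19241)/(2*(-109) + 12028) = 10287/(-218 + 12028) = 10287/11810 ≈ 0.87104)
((-57 + 16)*50 - 37151)*(25*B + m) = ((-57 + 16)*50 - 37151)*(25*(-69) + 10287/11810) = (-41*50 - 37151)*(-1725 + 10287/11810) = (-2050 - 37151)*(-20361963/11810) = -39201*(-20361963/11810) = 798209311563/11810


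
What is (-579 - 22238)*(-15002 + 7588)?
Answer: 169165238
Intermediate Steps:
(-579 - 22238)*(-15002 + 7588) = -22817*(-7414) = 169165238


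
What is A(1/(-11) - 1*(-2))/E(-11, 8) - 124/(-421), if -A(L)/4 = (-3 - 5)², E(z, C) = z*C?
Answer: 14836/4631 ≈ 3.2036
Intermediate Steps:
E(z, C) = C*z
A(L) = -256 (A(L) = -4*(-3 - 5)² = -4*(-8)² = -4*64 = -256)
A(1/(-11) - 1*(-2))/E(-11, 8) - 124/(-421) = -256/(8*(-11)) - 124/(-421) = -256/(-88) - 124*(-1/421) = -256*(-1/88) + 124/421 = 32/11 + 124/421 = 14836/4631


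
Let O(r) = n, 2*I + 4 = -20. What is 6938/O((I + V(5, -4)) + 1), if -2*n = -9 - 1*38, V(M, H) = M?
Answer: 13876/47 ≈ 295.23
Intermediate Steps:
I = -12 (I = -2 + (1/2)*(-20) = -2 - 10 = -12)
n = 47/2 (n = -(-9 - 1*38)/2 = -(-9 - 38)/2 = -1/2*(-47) = 47/2 ≈ 23.500)
O(r) = 47/2
6938/O((I + V(5, -4)) + 1) = 6938/(47/2) = 6938*(2/47) = 13876/47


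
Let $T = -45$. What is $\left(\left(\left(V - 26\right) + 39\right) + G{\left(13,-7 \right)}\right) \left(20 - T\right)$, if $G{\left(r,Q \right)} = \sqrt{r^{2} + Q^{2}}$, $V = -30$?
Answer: $-1105 + 65 \sqrt{218} \approx -145.29$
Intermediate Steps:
$G{\left(r,Q \right)} = \sqrt{Q^{2} + r^{2}}$
$\left(\left(\left(V - 26\right) + 39\right) + G{\left(13,-7 \right)}\right) \left(20 - T\right) = \left(\left(\left(-30 - 26\right) + 39\right) + \sqrt{\left(-7\right)^{2} + 13^{2}}\right) \left(20 - -45\right) = \left(\left(-56 + 39\right) + \sqrt{49 + 169}\right) \left(20 + 45\right) = \left(-17 + \sqrt{218}\right) 65 = -1105 + 65 \sqrt{218}$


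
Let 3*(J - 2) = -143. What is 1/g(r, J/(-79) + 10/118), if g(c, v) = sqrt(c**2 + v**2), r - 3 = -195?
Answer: 13983*sqrt(450493330345)/1801973321380 ≈ 0.0052083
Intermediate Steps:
r = -192 (r = 3 - 195 = -192)
J = -137/3 (J = 2 + (1/3)*(-143) = 2 - 143/3 = -137/3 ≈ -45.667)
1/g(r, J/(-79) + 10/118) = 1/(sqrt((-192)**2 + (-137/3/(-79) + 10/118)**2)) = 1/(sqrt(36864 + (-137/3*(-1/79) + 10*(1/118))**2)) = 1/(sqrt(36864 + (137/237 + 5/59)**2)) = 1/(sqrt(36864 + (9268/13983)**2)) = 1/(sqrt(36864 + 85895824/195524289)) = 1/(sqrt(7207893285520/195524289)) = 1/(4*sqrt(450493330345)/13983) = 13983*sqrt(450493330345)/1801973321380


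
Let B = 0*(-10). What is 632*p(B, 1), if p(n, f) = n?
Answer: 0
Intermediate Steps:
B = 0
632*p(B, 1) = 632*0 = 0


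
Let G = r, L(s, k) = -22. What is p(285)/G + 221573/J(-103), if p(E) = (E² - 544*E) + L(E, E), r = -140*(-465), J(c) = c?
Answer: -14432007511/6705300 ≈ -2152.3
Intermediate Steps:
r = 65100
G = 65100
p(E) = -22 + E² - 544*E (p(E) = (E² - 544*E) - 22 = -22 + E² - 544*E)
p(285)/G + 221573/J(-103) = (-22 + 285² - 544*285)/65100 + 221573/(-103) = (-22 + 81225 - 155040)*(1/65100) + 221573*(-1/103) = -73837*1/65100 - 221573/103 = -73837/65100 - 221573/103 = -14432007511/6705300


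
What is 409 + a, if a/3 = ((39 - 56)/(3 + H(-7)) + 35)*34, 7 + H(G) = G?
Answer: 45503/11 ≈ 4136.6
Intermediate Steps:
H(G) = -7 + G
a = 41004/11 (a = 3*(((39 - 56)/(3 + (-7 - 7)) + 35)*34) = 3*((-17/(3 - 14) + 35)*34) = 3*((-17/(-11) + 35)*34) = 3*((-17*(-1/11) + 35)*34) = 3*((17/11 + 35)*34) = 3*((402/11)*34) = 3*(13668/11) = 41004/11 ≈ 3727.6)
409 + a = 409 + 41004/11 = 45503/11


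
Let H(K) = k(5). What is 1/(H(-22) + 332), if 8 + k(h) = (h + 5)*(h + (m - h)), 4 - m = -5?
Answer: 1/414 ≈ 0.0024155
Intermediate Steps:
m = 9 (m = 4 - 1*(-5) = 4 + 5 = 9)
k(h) = 37 + 9*h (k(h) = -8 + (h + 5)*(h + (9 - h)) = -8 + (5 + h)*9 = -8 + (45 + 9*h) = 37 + 9*h)
H(K) = 82 (H(K) = 37 + 9*5 = 37 + 45 = 82)
1/(H(-22) + 332) = 1/(82 + 332) = 1/414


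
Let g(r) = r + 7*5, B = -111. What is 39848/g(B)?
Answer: -9962/19 ≈ -524.32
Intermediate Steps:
g(r) = 35 + r (g(r) = r + 35 = 35 + r)
39848/g(B) = 39848/(35 - 111) = 39848/(-76) = 39848*(-1/76) = -9962/19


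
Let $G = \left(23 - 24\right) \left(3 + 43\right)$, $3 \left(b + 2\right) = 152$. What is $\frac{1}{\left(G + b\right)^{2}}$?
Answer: $\frac{9}{64} \approx 0.14063$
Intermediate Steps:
$b = \frac{146}{3}$ ($b = -2 + \frac{1}{3} \cdot 152 = -2 + \frac{152}{3} = \frac{146}{3} \approx 48.667$)
$G = -46$ ($G = \left(-1\right) 46 = -46$)
$\frac{1}{\left(G + b\right)^{2}} = \frac{1}{\left(-46 + \frac{146}{3}\right)^{2}} = \frac{1}{\left(\frac{8}{3}\right)^{2}} = \frac{1}{\frac{64}{9}} = \frac{9}{64}$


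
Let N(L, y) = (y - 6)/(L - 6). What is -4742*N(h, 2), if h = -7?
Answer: -18968/13 ≈ -1459.1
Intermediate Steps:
N(L, y) = (-6 + y)/(-6 + L)
-4742*N(h, 2) = -4742*(-6 + 2)/(-6 - 7) = -4742*(-4)/(-13) = -(-4742)*(-4)/13 = -4742*4/13 = -18968/13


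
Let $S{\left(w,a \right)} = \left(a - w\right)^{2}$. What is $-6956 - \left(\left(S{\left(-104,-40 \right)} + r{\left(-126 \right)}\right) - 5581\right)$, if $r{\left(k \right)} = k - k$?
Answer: $-5471$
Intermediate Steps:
$r{\left(k \right)} = 0$
$-6956 - \left(\left(S{\left(-104,-40 \right)} + r{\left(-126 \right)}\right) - 5581\right) = -6956 - \left(\left(\left(-40 - -104\right)^{2} + 0\right) - 5581\right) = -6956 - \left(\left(\left(-40 + 104\right)^{2} + 0\right) - 5581\right) = -6956 - \left(\left(64^{2} + 0\right) - 5581\right) = -6956 - \left(\left(4096 + 0\right) - 5581\right) = -6956 - \left(4096 - 5581\right) = -6956 - -1485 = -6956 + 1485 = -5471$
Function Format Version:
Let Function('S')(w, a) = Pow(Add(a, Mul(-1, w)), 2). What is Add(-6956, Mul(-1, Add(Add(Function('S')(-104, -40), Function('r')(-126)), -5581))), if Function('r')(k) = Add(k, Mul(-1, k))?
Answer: -5471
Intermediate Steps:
Function('r')(k) = 0
Add(-6956, Mul(-1, Add(Add(Function('S')(-104, -40), Function('r')(-126)), -5581))) = Add(-6956, Mul(-1, Add(Add(Pow(Add(-40, Mul(-1, -104)), 2), 0), -5581))) = Add(-6956, Mul(-1, Add(Add(Pow(Add(-40, 104), 2), 0), -5581))) = Add(-6956, Mul(-1, Add(Add(Pow(64, 2), 0), -5581))) = Add(-6956, Mul(-1, Add(Add(4096, 0), -5581))) = Add(-6956, Mul(-1, Add(4096, -5581))) = Add(-6956, Mul(-1, -1485)) = Add(-6956, 1485) = -5471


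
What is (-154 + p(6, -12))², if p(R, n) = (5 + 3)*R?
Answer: 11236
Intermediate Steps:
p(R, n) = 8*R
(-154 + p(6, -12))² = (-154 + 8*6)² = (-154 + 48)² = (-106)² = 11236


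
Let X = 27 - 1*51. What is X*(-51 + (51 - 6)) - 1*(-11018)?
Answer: 11162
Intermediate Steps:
X = -24 (X = 27 - 51 = -24)
X*(-51 + (51 - 6)) - 1*(-11018) = -24*(-51 + (51 - 6)) - 1*(-11018) = -24*(-51 + 45) + 11018 = -24*(-6) + 11018 = 144 + 11018 = 11162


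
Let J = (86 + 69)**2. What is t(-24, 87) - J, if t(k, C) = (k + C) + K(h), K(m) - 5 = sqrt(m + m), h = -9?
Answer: -23957 + 3*I*sqrt(2) ≈ -23957.0 + 4.2426*I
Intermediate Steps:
K(m) = 5 + sqrt(2)*sqrt(m) (K(m) = 5 + sqrt(m + m) = 5 + sqrt(2*m) = 5 + sqrt(2)*sqrt(m))
t(k, C) = 5 + C + k + 3*I*sqrt(2) (t(k, C) = (k + C) + (5 + sqrt(2)*sqrt(-9)) = (C + k) + (5 + sqrt(2)*(3*I)) = (C + k) + (5 + 3*I*sqrt(2)) = 5 + C + k + 3*I*sqrt(2))
J = 24025 (J = 155**2 = 24025)
t(-24, 87) - J = (5 + 87 - 24 + 3*I*sqrt(2)) - 1*24025 = (68 + 3*I*sqrt(2)) - 24025 = -23957 + 3*I*sqrt(2)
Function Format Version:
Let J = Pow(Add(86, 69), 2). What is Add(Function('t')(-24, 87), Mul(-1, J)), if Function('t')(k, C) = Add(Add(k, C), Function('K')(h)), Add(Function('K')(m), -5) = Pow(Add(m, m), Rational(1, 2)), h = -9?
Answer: Add(-23957, Mul(3, I, Pow(2, Rational(1, 2)))) ≈ Add(-23957., Mul(4.2426, I))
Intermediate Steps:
Function('K')(m) = Add(5, Mul(Pow(2, Rational(1, 2)), Pow(m, Rational(1, 2)))) (Function('K')(m) = Add(5, Pow(Add(m, m), Rational(1, 2))) = Add(5, Pow(Mul(2, m), Rational(1, 2))) = Add(5, Mul(Pow(2, Rational(1, 2)), Pow(m, Rational(1, 2)))))
Function('t')(k, C) = Add(5, C, k, Mul(3, I, Pow(2, Rational(1, 2)))) (Function('t')(k, C) = Add(Add(k, C), Add(5, Mul(Pow(2, Rational(1, 2)), Pow(-9, Rational(1, 2))))) = Add(Add(C, k), Add(5, Mul(Pow(2, Rational(1, 2)), Mul(3, I)))) = Add(Add(C, k), Add(5, Mul(3, I, Pow(2, Rational(1, 2))))) = Add(5, C, k, Mul(3, I, Pow(2, Rational(1, 2)))))
J = 24025 (J = Pow(155, 2) = 24025)
Add(Function('t')(-24, 87), Mul(-1, J)) = Add(Add(5, 87, -24, Mul(3, I, Pow(2, Rational(1, 2)))), Mul(-1, 24025)) = Add(Add(68, Mul(3, I, Pow(2, Rational(1, 2)))), -24025) = Add(-23957, Mul(3, I, Pow(2, Rational(1, 2))))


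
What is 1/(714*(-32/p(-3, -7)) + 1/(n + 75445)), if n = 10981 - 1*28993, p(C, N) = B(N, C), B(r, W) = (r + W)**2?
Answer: -1435825/328057271 ≈ -0.0043768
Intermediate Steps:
B(r, W) = (W + r)**2
p(C, N) = (C + N)**2
n = -18012 (n = 10981 - 28993 = -18012)
1/(714*(-32/p(-3, -7)) + 1/(n + 75445)) = 1/(714*(-32/(-3 - 7)**2) + 1/(-18012 + 75445)) = 1/(714*(-32/((-10)**2)) + 1/57433) = 1/(714*(-32/100) + 1/57433) = 1/(714*(-32*1/100) + 1/57433) = 1/(714*(-8/25) + 1/57433) = 1/(-5712/25 + 1/57433) = 1/(-328057271/1435825) = -1435825/328057271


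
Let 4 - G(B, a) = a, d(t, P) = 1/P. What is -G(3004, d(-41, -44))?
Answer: -177/44 ≈ -4.0227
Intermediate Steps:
G(B, a) = 4 - a
-G(3004, d(-41, -44)) = -(4 - 1/(-44)) = -(4 - 1*(-1/44)) = -(4 + 1/44) = -1*177/44 = -177/44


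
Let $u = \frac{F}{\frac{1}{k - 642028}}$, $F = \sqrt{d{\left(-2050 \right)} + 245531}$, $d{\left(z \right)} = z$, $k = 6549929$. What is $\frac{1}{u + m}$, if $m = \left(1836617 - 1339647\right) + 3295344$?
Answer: $- \frac{3792314}{8498274599746778685} + \frac{41355307 \sqrt{4969}}{8498274599746778685} \approx 3.4259 \cdot 10^{-10}$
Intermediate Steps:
$F = 7 \sqrt{4969}$ ($F = \sqrt{-2050 + 245531} = \sqrt{243481} = 7 \sqrt{4969} \approx 493.44$)
$m = 3792314$ ($m = 496970 + 3295344 = 3792314$)
$u = 41355307 \sqrt{4969}$ ($u = \frac{7 \sqrt{4969}}{\frac{1}{6549929 - 642028}} = \frac{7 \sqrt{4969}}{\frac{1}{5907901}} = 7 \sqrt{4969} \frac{1}{\frac{1}{5907901}} = 7 \sqrt{4969} \cdot 5907901 = 41355307 \sqrt{4969} \approx 2.9152 \cdot 10^{9}$)
$\frac{1}{u + m} = \frac{1}{41355307 \sqrt{4969} + 3792314} = \frac{1}{3792314 + 41355307 \sqrt{4969}}$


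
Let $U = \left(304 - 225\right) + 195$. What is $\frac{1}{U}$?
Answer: $\frac{1}{274} \approx 0.0036496$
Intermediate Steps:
$U = 274$ ($U = 79 + 195 = 274$)
$\frac{1}{U} = \frac{1}{274}$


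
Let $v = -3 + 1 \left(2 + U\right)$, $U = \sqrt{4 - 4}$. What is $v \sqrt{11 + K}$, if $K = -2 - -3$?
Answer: $- 2 \sqrt{3} \approx -3.4641$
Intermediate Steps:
$U = 0$ ($U = \sqrt{0} = 0$)
$K = 1$ ($K = -2 + 3 = 1$)
$v = -1$ ($v = -3 + 1 \left(2 + 0\right) = -3 + 1 \cdot 2 = -3 + 2 = -1$)
$v \sqrt{11 + K} = - \sqrt{11 + 1} = - \sqrt{12} = - 2 \sqrt{3}$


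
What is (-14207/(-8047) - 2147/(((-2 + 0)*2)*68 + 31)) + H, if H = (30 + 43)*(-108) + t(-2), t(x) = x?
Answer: -15272831926/1939327 ≈ -7875.3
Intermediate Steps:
H = -7886 (H = (30 + 43)*(-108) - 2 = 73*(-108) - 2 = -7884 - 2 = -7886)
(-14207/(-8047) - 2147/(((-2 + 0)*2)*68 + 31)) + H = (-14207/(-8047) - 2147/(((-2 + 0)*2)*68 + 31)) - 7886 = (-14207*(-1/8047) - 2147/(-2*2*68 + 31)) - 7886 = (14207/8047 - 2147/(-4*68 + 31)) - 7886 = (14207/8047 - 2147/(-272 + 31)) - 7886 = (14207/8047 - 2147/(-241)) - 7886 = (14207/8047 - 2147*(-1/241)) - 7886 = (14207/8047 + 2147/241) - 7886 = 20700796/1939327 - 7886 = -15272831926/1939327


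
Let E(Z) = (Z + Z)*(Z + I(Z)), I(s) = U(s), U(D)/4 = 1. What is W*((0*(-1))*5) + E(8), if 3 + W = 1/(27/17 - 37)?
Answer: 192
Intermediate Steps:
U(D) = 4 (U(D) = 4*1 = 4)
I(s) = 4
W = -1823/602 (W = -3 + 1/(27/17 - 37) = -3 + 1/(-602/17) = -3 - 17/602 = -1823/602 ≈ -3.0282)
E(Z) = 2*Z*(4 + Z) (E(Z) = (Z + Z)*(Z + 4) = (2*Z)*(4 + Z) = 2*Z*(4 + Z))
W*((0*(-1))*5) + E(8) = -1823*0*(-1)*5/602 + 2*8*(4 + 8) = -0*5 + 2*8*12 = -1823/602*0 + 192 = 0 + 192 = 192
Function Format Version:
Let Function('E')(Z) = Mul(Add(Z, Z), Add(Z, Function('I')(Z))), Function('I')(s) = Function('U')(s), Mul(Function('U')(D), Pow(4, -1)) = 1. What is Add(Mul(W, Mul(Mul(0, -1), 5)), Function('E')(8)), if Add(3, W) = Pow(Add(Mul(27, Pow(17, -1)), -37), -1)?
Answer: 192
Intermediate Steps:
Function('U')(D) = 4 (Function('U')(D) = Mul(4, 1) = 4)
Function('I')(s) = 4
W = Rational(-1823, 602) (W = Add(-3, Pow(Add(Mul(27, Pow(17, -1)), -37), -1)) = Add(-3, Pow(Add(Mul(27, Rational(1, 17)), -37), -1)) = Add(-3, Pow(Add(Rational(27, 17), -37), -1)) = Add(-3, Pow(Rational(-602, 17), -1)) = Add(-3, Rational(-17, 602)) = Rational(-1823, 602) ≈ -3.0282)
Function('E')(Z) = Mul(2, Z, Add(4, Z)) (Function('E')(Z) = Mul(Add(Z, Z), Add(Z, 4)) = Mul(Mul(2, Z), Add(4, Z)) = Mul(2, Z, Add(4, Z)))
Add(Mul(W, Mul(Mul(0, -1), 5)), Function('E')(8)) = Add(Mul(Rational(-1823, 602), Mul(Mul(0, -1), 5)), Mul(2, 8, Add(4, 8))) = Add(Mul(Rational(-1823, 602), Mul(0, 5)), Mul(2, 8, 12)) = Add(Mul(Rational(-1823, 602), 0), 192) = Add(0, 192) = 192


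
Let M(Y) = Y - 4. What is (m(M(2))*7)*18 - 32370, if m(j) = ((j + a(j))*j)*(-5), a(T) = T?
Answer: -37410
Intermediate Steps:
M(Y) = -4 + Y
m(j) = -10*j² (m(j) = ((j + j)*j)*(-5) = ((2*j)*j)*(-5) = (2*j²)*(-5) = -10*j²)
(m(M(2))*7)*18 - 32370 = (-10*(-4 + 2)²*7)*18 - 32370 = (-10*(-2)²*7)*18 - 32370 = (-10*4*7)*18 - 32370 = -40*7*18 - 32370 = -280*18 - 32370 = -5040 - 32370 = -37410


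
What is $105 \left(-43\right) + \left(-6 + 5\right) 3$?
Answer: $-4518$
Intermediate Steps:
$105 \left(-43\right) + \left(-6 + 5\right) 3 = -4515 - 3 = -4518$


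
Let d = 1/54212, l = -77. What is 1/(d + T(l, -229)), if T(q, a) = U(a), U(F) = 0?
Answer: 54212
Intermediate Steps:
T(q, a) = 0
d = 1/54212 ≈ 1.8446e-5
1/(d + T(l, -229)) = 1/(1/54212 + 0) = 1/(1/54212) = 54212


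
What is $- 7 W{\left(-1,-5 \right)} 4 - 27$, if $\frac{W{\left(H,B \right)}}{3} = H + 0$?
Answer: $57$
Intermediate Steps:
$W{\left(H,B \right)} = 3 H$ ($W{\left(H,B \right)} = 3 \left(H + 0\right) = 3 H$)
$- 7 W{\left(-1,-5 \right)} 4 - 27 = - 7 \cdot 3 \left(-1\right) 4 - 27 = - 7 \left(\left(-3\right) 4\right) - 27 = \left(-7\right) \left(-12\right) - 27 = 84 - 27 = 57$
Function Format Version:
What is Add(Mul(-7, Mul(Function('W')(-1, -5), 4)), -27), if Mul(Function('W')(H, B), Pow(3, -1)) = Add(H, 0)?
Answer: 57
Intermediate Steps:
Function('W')(H, B) = Mul(3, H) (Function('W')(H, B) = Mul(3, Add(H, 0)) = Mul(3, H))
Add(Mul(-7, Mul(Function('W')(-1, -5), 4)), -27) = Add(Mul(-7, Mul(Mul(3, -1), 4)), -27) = Add(Mul(-7, Mul(-3, 4)), -27) = Add(Mul(-7, -12), -27) = Add(84, -27) = 57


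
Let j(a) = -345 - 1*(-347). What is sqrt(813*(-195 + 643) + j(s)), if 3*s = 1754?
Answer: sqrt(364226) ≈ 603.51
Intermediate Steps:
s = 1754/3 (s = (1/3)*1754 = 1754/3 ≈ 584.67)
j(a) = 2 (j(a) = -345 + 347 = 2)
sqrt(813*(-195 + 643) + j(s)) = sqrt(813*(-195 + 643) + 2) = sqrt(813*448 + 2) = sqrt(364224 + 2) = sqrt(364226)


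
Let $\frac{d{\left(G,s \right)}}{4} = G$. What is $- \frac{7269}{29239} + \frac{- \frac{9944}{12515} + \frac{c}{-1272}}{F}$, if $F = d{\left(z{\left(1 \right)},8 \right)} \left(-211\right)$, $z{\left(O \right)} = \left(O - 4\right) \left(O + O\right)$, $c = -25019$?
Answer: $- \frac{577199505928217}{2357079211327680} \approx -0.24488$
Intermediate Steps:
$z{\left(O \right)} = 2 O \left(-4 + O\right)$ ($z{\left(O \right)} = \left(-4 + O\right) 2 O = 2 O \left(-4 + O\right)$)
$d{\left(G,s \right)} = 4 G$
$F = 5064$ ($F = 4 \cdot 2 \cdot 1 \left(-4 + 1\right) \left(-211\right) = 4 \cdot 2 \cdot 1 \left(-3\right) \left(-211\right) = 4 \left(-6\right) \left(-211\right) = \left(-24\right) \left(-211\right) = 5064$)
$- \frac{7269}{29239} + \frac{- \frac{9944}{12515} + \frac{c}{-1272}}{F} = - \frac{7269}{29239} + \frac{- \frac{9944}{12515} - \frac{25019}{-1272}}{5064} = \left(-7269\right) \frac{1}{29239} + \left(\left(-9944\right) \frac{1}{12515} - - \frac{25019}{1272}\right) \frac{1}{5064} = - \frac{7269}{29239} + \left(- \frac{9944}{12515} + \frac{25019}{1272}\right) \frac{1}{5064} = - \frac{7269}{29239} + \frac{300464017}{15919080} \cdot \frac{1}{5064} = - \frac{7269}{29239} + \frac{300464017}{80614221120} = - \frac{577199505928217}{2357079211327680}$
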